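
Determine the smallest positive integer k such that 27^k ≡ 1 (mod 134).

Since 27 ∈ (Z/134Z)^×, its order divides φ(134) = φ(2)·φ(67) = 1·66 = 66 = 2 · 3 · 11.
Divisors of 66: 1, 2, 3, 6, 11, 22, 33, 66.
Compute 27^d (mod 134) for the divisors d until we hit 1:
27^1 ≡ 27
27^2 ≡ 59
27^3 ≡ 119
27^6 ≡ 91
27^11 ≡ 133
27^22 ≡ 1
Hence ord(27) = 22.

22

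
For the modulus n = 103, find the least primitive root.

φ(103) = 103 − 1 = 102 = 2 · 3 · 17.
g is a primitive root iff g^(102/q) ≢ 1 (mod 103) for each prime q ∈ {2, 3, 17}.
g = 2: 2^51 ≡ 1 — hits 1, so not a primitive root.
g = 3: 3^51 ≡ 102; 3^34 ≡ 1 — hits 1, so not a primitive root.
g = 4: 4^51 ≡ 1 — hits 1, so not a primitive root.
g = 5: 5^51 ≡ 102; 5^34 ≡ 56; 5^6 ≡ 72 — none is 1, so 5 is a primitive root.
The smallest primitive root modulo 103 is 5.

5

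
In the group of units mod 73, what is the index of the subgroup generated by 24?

Since 24 ∈ (Z/73Z)^×, its order divides φ(73) = 73 − 1 = 72 = 2^3 · 3^2.
Divisors of 72: 1, 2, 3, 4, 6, 8, 9, 12, 18, 24, 36, 72.
Compute 24^d (mod 73) for the divisors d until we hit 1:
24^1 ≡ 24 (mod 73)
24^2 ≡ 65 (mod 73)
24^3 ≡ 27 (mod 73)
24^4 ≡ 64 (mod 73)
24^6 ≡ 72 (mod 73)
24^8 ≡ 8 (mod 73)
24^9 ≡ 46 (mod 73)
24^12 ≡ 1 (mod 73) ✓
Thus |⟨24⟩| = ord(24) = 12.
The index is φ(73) / ord(24) = 72 / 12 = 6.

6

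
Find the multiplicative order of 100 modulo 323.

Since 100 ∈ (Z/323Z)^×, its order divides φ(323) = φ(17·19) = (17−1)·(19−1) = 16·18 = 288 = 2^5 · 3^2.
Divisors of 288: 1, 2, 3, 4, 6, 8, 9, 12, 16, 18, 24, 32, 36, 48, 72, 96, 144, 288.
Test each divisor d:
100^1 ≡ 100 (mod 323)
100^2 ≡ 310 (mod 323)
100^3 ≡ 315 (mod 323)
100^4 ≡ 169 (mod 323)
100^6 ≡ 64 (mod 323)
100^8 ≡ 137 (mod 323)
100^9 ≡ 134 (mod 323)
100^12 ≡ 220 (mod 323)
100^16 ≡ 35 (mod 323)
100^18 ≡ 191 (mod 323)
100^24 ≡ 273 (mod 323)
100^32 ≡ 256 (mod 323)
100^36 ≡ 305 (mod 323)
100^48 ≡ 239 (mod 323)
100^72 ≡ 1 (mod 323) ✓
The smallest such exponent is 72, so the order of 100 is 72.

72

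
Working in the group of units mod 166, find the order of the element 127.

Since 127 ∈ (Z/166Z)^×, its order divides φ(166) = φ(2)·φ(83) = 1·82 = 82 = 2 · 41.
Divisors of 82: 1, 2, 41, 82.
Test each divisor d:
127^1 ≡ 127 (mod 166)
127^2 ≡ 27 (mod 166)
127^41 ≡ 1 (mod 166) ✓
Hence ord(127) = 41.

41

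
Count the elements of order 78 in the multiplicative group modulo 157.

24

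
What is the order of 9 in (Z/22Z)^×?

5

By Lagrange's theorem, ord_22(9) divides φ(22) = φ(2)·φ(11) = 1·10 = 10 = 2 · 5.
Divisors of 10: 1, 2, 5, 10.
Check 9^d mod 22 for each divisor in increasing order:
9^1 ≡ 9
9^2 ≡ 15
9^5 ≡ 1
Therefore the multiplicative order of 9 modulo 22 is 5.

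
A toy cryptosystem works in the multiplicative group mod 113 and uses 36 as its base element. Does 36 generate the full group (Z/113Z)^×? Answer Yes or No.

No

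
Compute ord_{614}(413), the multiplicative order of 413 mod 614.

The order of 413 must divide φ(614) = φ(2)·φ(307) = 1·306 = 306 = 2 · 3^2 · 17.
Divisors of 306: 1, 2, 3, 6, 9, 17, 18, 34, 51, 102, 153, 306.
Test each divisor d:
413^1 ≡ 413 (mod 614)
413^2 ≡ 491 (mod 614)
413^3 ≡ 163 (mod 614)
413^6 ≡ 167 (mod 614)
413^9 ≡ 205 (mod 614)
413^17 ≡ 521 (mod 614)
413^18 ≡ 273 (mod 614)
413^34 ≡ 53 (mod 614)
413^51 ≡ 597 (mod 614)
413^102 ≡ 289 (mod 614)
413^153 ≡ 613 (mod 614)
413^306 ≡ 1 (mod 614) ✓
Hence ord(413) = 306.

306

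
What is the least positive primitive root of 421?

φ(421) = 421 − 1 = 420 = 2^2 · 3 · 5 · 7.
g is a primitive root iff g^(420/q) ≢ 1 (mod 421) for each prime q ∈ {2, 3, 5, 7}.
g = 2: 2^210 ≡ 420; 2^140 ≡ 400; 2^84 ≡ 279; 2^60 ≡ 370 — none is 1, so 2 is a primitive root.
Hence the least primitive root of 421 is 2.

2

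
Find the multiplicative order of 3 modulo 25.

By Lagrange's theorem, ord_25(3) divides φ(25) = φ(5^2) = 5·(5−1) = 20 = 2^2 · 5.
Divisors of 20: 1, 2, 4, 5, 10, 20.
Test each divisor d:
3^1 ≡ 3
3^2 ≡ 9
3^4 ≡ 6
3^5 ≡ 18
3^10 ≡ 24
3^20 ≡ 1
The smallest such exponent is 20, so the order of 3 is 20.

20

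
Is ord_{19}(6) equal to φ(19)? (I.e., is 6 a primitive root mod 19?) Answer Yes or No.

No

φ(19) = 19 − 1 = 18 = 2 · 3^2.
Test 6^(18/q) mod 19 for each prime factor q of 18:
6^9 ≡ 1 (mod 19)  [q = 2: ≡ 1 ✗]
6^6 ≡ 11 (mod 19)  [q = 3: ≢ 1 ✓]
6^9 ≡ 1 shows ord(6) | 9, strictly less than φ(19); not a primitive root.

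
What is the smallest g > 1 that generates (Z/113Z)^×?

φ(113) = 113 − 1 = 112 = 2^4 · 7.
Test candidates g = 2, 3, … against the prime factors q ∈ {2, 7} of φ(113): g is a generator iff g^(112/q) ≢ 1 for every such q.
g = 2: 2^56 ≡ 1 — hits 1, so not a primitive root.
g = 3: 3^56 ≡ 112; 3^16 ≡ 49 — none is 1, so 3 is a primitive root.
The smallest primitive root modulo 113 is 3.

3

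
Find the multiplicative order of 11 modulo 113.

Since 11 ∈ (Z/113Z)^×, its order divides φ(113) = 113 − 1 = 112 = 2^4 · 7.
Divisors of 112: 1, 2, 4, 7, 8, 14, 16, 28, 56, 112.
Test each divisor d:
11^1 ≡ 11
11^2 ≡ 8
11^4 ≡ 64
11^7 ≡ 95
11^8 ≡ 28
11^14 ≡ 98
11^16 ≡ 106
11^28 ≡ 112
11^56 ≡ 1
Therefore the multiplicative order of 11 modulo 113 is 56.

56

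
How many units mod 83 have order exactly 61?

φ(83) = 83 − 1 = 82 = 2 · 41.
(Z/83Z)^× is cyclic (|G| = 82); a cyclic group of order m has exactly φ(d) elements of each order d | m, and none otherwise.
Here 82 is not a multiple of 61, so there are no elements of order 61.

0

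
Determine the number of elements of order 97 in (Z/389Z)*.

96

φ(389) = 389 − 1 = 388 = 2^2 · 97.
In a cyclic group of order 388, there are φ(d) elements of order d for each divisor d of 388, and zero for non-divisors.
97 | 388, and φ(97) = 97 − 1 = 96.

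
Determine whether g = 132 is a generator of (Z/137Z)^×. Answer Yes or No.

φ(137) = 137 − 1 = 136 = 2^3 · 17.
An element g generates (Z/137Z)^× iff g^(136/q) ≢ 1 (mod 137) for each prime q ∈ {2, 17}.
132^68 ≡ 136 (mod 137)  [q = 2: ≢ 1 ✓]
132^8 ≡ 38 (mod 137)  [q = 17: ≢ 1 ✓]
Every test exponent gives a nontrivial residue, hence 132 generates the full group.

Yes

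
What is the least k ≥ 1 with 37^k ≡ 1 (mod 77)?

15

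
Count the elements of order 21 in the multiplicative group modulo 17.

0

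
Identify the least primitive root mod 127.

3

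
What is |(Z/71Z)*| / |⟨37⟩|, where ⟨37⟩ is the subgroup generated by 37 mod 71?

10

ord(37) | φ(71) = 71 − 1 = 70 = 2 · 5 · 7.
Divisors of 70: 1, 2, 5, 7, 10, 14, 35, 70.
Evaluate successive powers at the divisors of 70:
37^1 ≡ 37 (mod 71)
37^2 ≡ 20 (mod 71)
37^5 ≡ 32 (mod 71)
37^7 ≡ 1 (mod 71) ✓
The order of 37 is 7, so the subgroup it generates has 7 elements.
[(Z/71Z)^× : ⟨37⟩] = 70/7 = 10.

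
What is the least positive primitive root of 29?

φ(29) = 29 − 1 = 28 = 2^2 · 7.
g is a primitive root iff g^(28/q) ≢ 1 (mod 29) for each prime q ∈ {2, 7}.
g = 2: 2^14 ≡ 28; 2^4 ≡ 16 — none is 1, so 2 is a primitive root.
The smallest primitive root modulo 29 is 2.

2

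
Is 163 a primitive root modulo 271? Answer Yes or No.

No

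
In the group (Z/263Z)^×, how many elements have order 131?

130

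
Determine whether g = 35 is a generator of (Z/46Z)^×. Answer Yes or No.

No

φ(46) = φ(2)·φ(23) = 1·22 = 22 = 2 · 11.
An element g generates (Z/46Z)^× iff g^(22/q) ≢ 1 (mod 46) for each prime q ∈ {2, 11}.
35^11 ≡ 1 (mod 46)  [q = 2: ≡ 1 ✗]
35^2 ≡ 29 (mod 46)  [q = 11: ≢ 1 ✓]
35^11 ≡ 1 shows ord(35) | 11, strictly less than φ(46); not a primitive root.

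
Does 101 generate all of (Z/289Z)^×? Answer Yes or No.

φ(289) = φ(17^2) = 17·(17−1) = 272 = 2^4 · 17.
It suffices to check that the order of 101 is not a proper divisor of 272: compute 101^(272/q) for q ∈ {2, 17}.
101^136 ≡ 1 (mod 289)  [q = 2: ≡ 1 ✗]
101^16 ≡ 103 (mod 289)  [q = 17: ≢ 1 ✓]
The check at q = 2 fails, so 101 generates a proper subgroup.

No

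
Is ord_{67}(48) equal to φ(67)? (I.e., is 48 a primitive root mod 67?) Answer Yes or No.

Yes

φ(67) = 67 − 1 = 66 = 2 · 3 · 11.
48 is a primitive root mod 67 iff 48^(φ(67)/q) ≢ 1 for every prime q | φ(67), i.e. q ∈ {2, 3, 11}.
48^33 ≡ 66 (mod 67)  [q = 2: ≢ 1 ✓]
48^22 ≡ 37 (mod 67)  [q = 3: ≢ 1 ✓]
48^6 ≡ 22 (mod 67)  [q = 11: ≢ 1 ✓]
Every test exponent gives a nontrivial residue, hence 48 generates the full group.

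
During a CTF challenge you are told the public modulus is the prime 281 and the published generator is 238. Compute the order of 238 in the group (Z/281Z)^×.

35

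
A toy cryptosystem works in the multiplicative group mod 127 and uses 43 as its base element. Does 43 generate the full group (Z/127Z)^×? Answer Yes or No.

Yes

φ(127) = 127 − 1 = 126 = 2 · 3^2 · 7.
An element g generates (Z/127Z)^× iff g^(126/q) ≢ 1 (mod 127) for each prime q ∈ {2, 3, 7}.
43^63 ≡ 126 (mod 127)  [q = 2: ≢ 1 ✓]
43^42 ≡ 19 (mod 127)  [q = 3: ≢ 1 ✓]
43^18 ≡ 4 (mod 127)  [q = 7: ≢ 1 ✓]
None equal 1, so ord_127(43) = 126: 43 is a primitive root.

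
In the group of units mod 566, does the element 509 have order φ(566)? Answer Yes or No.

φ(566) = φ(2)·φ(283) = 1·282 = 282 = 2 · 3 · 47.
Test 509^(282/q) mod 566 for each prime factor q of 282:
509^141 ≡ 565 (mod 566)  [q = 2: ≢ 1 ✓]
509^94 ≡ 521 (mod 566)  [q = 3: ≢ 1 ✓]
509^6 ≡ 435 (mod 566)  [q = 47: ≢ 1 ✓]
None equal 1, so ord_566(509) = 282: 509 is a primitive root.

Yes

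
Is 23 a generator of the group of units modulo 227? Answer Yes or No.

No

φ(227) = 227 − 1 = 226 = 2 · 113.
23 is a primitive root mod 227 iff 23^(φ(227)/q) ≢ 1 for every prime q | φ(227), i.e. q ∈ {2, 113}.
23^113 ≡ 1 (mod 227)  [q = 2: ≡ 1 ✗]
23^2 ≡ 75 (mod 227)  [q = 113: ≢ 1 ✓]
Since 23^113 ≡ 1, the order of 23 divides 113 < 226, so 23 is not a primitive root.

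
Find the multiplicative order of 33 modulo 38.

18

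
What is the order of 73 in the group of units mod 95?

36

Since 73 ∈ (Z/95Z)^×, its order divides φ(95) = φ(5·19) = (5−1)·(19−1) = 4·18 = 72 = 2^3 · 3^2.
Divisors of 72: 1, 2, 3, 4, 6, 8, 9, 12, 18, 24, 36, 72.
Compute 73^d (mod 95) for the divisors d until we hit 1:
73^1 ≡ 73 (mod 95)
73^2 ≡ 9 (mod 95)
73^3 ≡ 87 (mod 95)
73^4 ≡ 81 (mod 95)
73^6 ≡ 64 (mod 95)
73^8 ≡ 6 (mod 95)
73^9 ≡ 58 (mod 95)
73^12 ≡ 11 (mod 95)
73^18 ≡ 39 (mod 95)
73^24 ≡ 26 (mod 95)
73^36 ≡ 1 (mod 95) ✓
Hence ord(73) = 36.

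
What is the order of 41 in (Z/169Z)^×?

156

Since 41 ∈ (Z/169Z)^×, its order divides φ(169) = φ(13^2) = 13·(13−1) = 156 = 2^2 · 3 · 13.
Divisors of 156: 1, 2, 3, 4, 6, 12, 13, 26, 39, 52, 78, 156.
Evaluate successive powers at the divisors of 156:
41^1 ≡ 41
41^2 ≡ 160
41^3 ≡ 138
41^4 ≡ 81
41^6 ≡ 116
41^12 ≡ 105
41^13 ≡ 80
41^26 ≡ 147
41^39 ≡ 99
41^52 ≡ 146
41^78 ≡ 168
41^156 ≡ 1
So ord_169(41) = 156.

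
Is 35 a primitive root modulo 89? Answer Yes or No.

φ(89) = 89 − 1 = 88 = 2^3 · 11.
35 is a primitive root mod 89 iff 35^(φ(89)/q) ≢ 1 for every prime q | φ(89), i.e. q ∈ {2, 11}.
35^44 ≡ 88 (mod 89)  [q = 2: ≢ 1 ✓]
35^8 ≡ 16 (mod 89)  [q = 11: ≢ 1 ✓]
None equal 1, so ord_89(35) = 88: 35 is a primitive root.

Yes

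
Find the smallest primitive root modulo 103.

5

φ(103) = 103 − 1 = 102 = 2 · 3 · 17.
Test candidates g = 2, 3, … against the prime factors q ∈ {2, 3, 17} of φ(103): g is a generator iff g^(102/q) ≢ 1 for every such q.
g = 2: 2^51 ≡ 1 — hits 1, so not a primitive root.
g = 3: 3^51 ≡ 102; 3^34 ≡ 1 — hits 1, so not a primitive root.
g = 4: 4^51 ≡ 1 — hits 1, so not a primitive root.
g = 5: 5^51 ≡ 102; 5^34 ≡ 56; 5^6 ≡ 72 — none is 1, so 5 is a primitive root.
So 5 is the smallest generator of (Z/103Z)^×.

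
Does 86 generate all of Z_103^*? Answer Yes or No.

Yes

φ(103) = 103 − 1 = 102 = 2 · 3 · 17.
It suffices to check that the order of 86 is not a proper divisor of 102: compute 86^(102/q) for q ∈ {2, 3, 17}.
86^51 ≡ 102 (mod 103)  [q = 2: ≢ 1 ✓]
86^34 ≡ 56 (mod 103)  [q = 3: ≢ 1 ✓]
86^6 ≡ 34 (mod 103)  [q = 17: ≢ 1 ✓]
Every test exponent gives a nontrivial residue, hence 86 generates the full group.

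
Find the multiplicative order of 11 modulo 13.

12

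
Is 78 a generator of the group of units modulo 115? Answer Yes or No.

115 = 5 · 23 is a product of two distinct odd primes, so (Z/115Z)^× ≅ (Z/5Z)^× × (Z/23Z)^× is not cyclic.
No primitive root modulo 115 exists; in particular 78 is not one.

No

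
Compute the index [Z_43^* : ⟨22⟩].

3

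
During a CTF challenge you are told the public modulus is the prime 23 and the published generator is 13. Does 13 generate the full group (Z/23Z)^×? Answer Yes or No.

No

φ(23) = 23 − 1 = 22 = 2 · 11.
Test 13^(22/q) mod 23 for each prime factor q of 22:
13^11 ≡ 1 (mod 23)  [q = 2: ≡ 1 ✗]
13^2 ≡ 8 (mod 23)  [q = 11: ≢ 1 ✓]
The check at q = 2 fails, so 13 generates a proper subgroup.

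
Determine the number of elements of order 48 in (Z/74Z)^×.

φ(74) = φ(2)·φ(37) = 1·36 = 36 = 2^2 · 3^2.
Since (Z/74Z)^× is cyclic of order 36, the number of elements of order d is φ(d) when d | 36 and 0 otherwise.
Since 48 ∤ 36, the count is 0.

0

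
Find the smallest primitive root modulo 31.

3

φ(31) = 31 − 1 = 30 = 2 · 3 · 5.
Test candidates g = 2, 3, … against the prime factors q ∈ {2, 3, 5} of φ(31): g is a generator iff g^(30/q) ≢ 1 for every such q.
g = 2: 2^15 ≡ 1 — hits 1, so not a primitive root.
g = 3: 3^15 ≡ 30; 3^10 ≡ 25; 3^6 ≡ 16 — none is 1, so 3 is a primitive root.
Hence the least primitive root of 31 is 3.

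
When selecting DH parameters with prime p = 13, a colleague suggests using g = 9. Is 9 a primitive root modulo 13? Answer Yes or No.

φ(13) = 13 − 1 = 12 = 2^2 · 3.
It suffices to check that the order of 9 is not a proper divisor of 12: compute 9^(12/q) for q ∈ {2, 3}.
9^6 ≡ 1 (mod 13)  [q = 2: ≡ 1 ✗]
9^4 ≡ 9 (mod 13)  [q = 3: ≢ 1 ✓]
9^6 ≡ 1 shows ord(9) | 6, strictly less than φ(13); not a primitive root.

No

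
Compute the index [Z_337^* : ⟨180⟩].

3

Since 180 ∈ (Z/337Z)^×, its order divides φ(337) = 337 − 1 = 336 = 2^4 · 3 · 7.
Divisors of 336: 1, 2, 3, 4, 6, 7, 8, 12, 14, 16, 21, 24, 28, 42, 48, 56, 84, 112, 168, 336.
Evaluate successive powers at the divisors of 336:
180^1 ≡ 180
180^2 ≡ 48
180^3 ≡ 215
180^4 ≡ 282
180^6 ≡ 56
180^7 ≡ 307
180^8 ≡ 329
180^12 ≡ 103
180^14 ≡ 226
180^16 ≡ 64
180^21 ≡ 297
180^24 ≡ 162
180^28 ≡ 189
180^42 ≡ 252
180^48 ≡ 295
180^56 ≡ 336
180^84 ≡ 148
180^112 ≡ 1
The order of 180 is 112, so the subgroup it generates has 112 elements.
[(Z/337Z)^× : ⟨180⟩] = 336/112 = 3.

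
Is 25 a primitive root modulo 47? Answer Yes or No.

φ(47) = 47 − 1 = 46 = 2 · 23.
25 is a primitive root mod 47 iff 25^(φ(47)/q) ≢ 1 for every prime q | φ(47), i.e. q ∈ {2, 23}.
25^23 ≡ 1 (mod 47)  [q = 2: ≡ 1 ✗]
25^2 ≡ 14 (mod 47)  [q = 23: ≢ 1 ✓]
The check at q = 2 fails, so 25 generates a proper subgroup.

No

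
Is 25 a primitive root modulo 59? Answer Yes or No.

No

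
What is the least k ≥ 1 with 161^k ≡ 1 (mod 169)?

52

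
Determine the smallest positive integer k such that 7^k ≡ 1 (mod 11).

The order of 7 must divide φ(11) = 11 − 1 = 10 = 2 · 5.
Divisors of 10: 1, 2, 5, 10.
Compute 7^d (mod 11) for the divisors d until we hit 1:
7^1 ≡ 7 (mod 11)
7^2 ≡ 5 (mod 11)
7^5 ≡ 10 (mod 11)
7^10 ≡ 1 (mod 11) ✓
Therefore the multiplicative order of 7 modulo 11 is 10.

10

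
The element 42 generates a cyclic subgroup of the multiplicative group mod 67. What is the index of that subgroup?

3

Since 42 ∈ (Z/67Z)^×, its order divides φ(67) = 67 − 1 = 66 = 2 · 3 · 11.
Divisors of 66: 1, 2, 3, 6, 11, 22, 33, 66.
Compute 42^d (mod 67) for the divisors d until we hit 1:
42^1 ≡ 42
42^2 ≡ 22
42^3 ≡ 53
42^6 ≡ 62
42^11 ≡ 66
42^22 ≡ 1
The order of 42 is 22, so the subgroup it generates has 22 elements.
The index is φ(67) / ord(42) = 66 / 22 = 3.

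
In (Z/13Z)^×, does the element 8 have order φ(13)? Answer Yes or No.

No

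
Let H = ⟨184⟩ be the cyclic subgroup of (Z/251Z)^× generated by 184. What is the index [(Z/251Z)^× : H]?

1

ord(184) | φ(251) = 251 − 1 = 250 = 2 · 5^3.
Divisors of 250: 1, 2, 5, 10, 25, 50, 125, 250.
Evaluate successive powers at the divisors of 250:
184^1 ≡ 184 (mod 251)
184^2 ≡ 222 (mod 251)
184^5 ≡ 128 (mod 251)
184^10 ≡ 69 (mod 251)
184^25 ≡ 231 (mod 251)
184^50 ≡ 149 (mod 251)
184^125 ≡ 250 (mod 251)
184^250 ≡ 1 (mod 251) ✓
So ord_251(184) = 250, hence |⟨184⟩| = 250.
The index is φ(251) / ord(184) = 250 / 250 = 1.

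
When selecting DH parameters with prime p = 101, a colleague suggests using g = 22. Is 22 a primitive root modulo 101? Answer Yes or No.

No

φ(101) = 101 − 1 = 100 = 2^2 · 5^2.
An element g generates (Z/101Z)^× iff g^(100/q) ≢ 1 (mod 101) for each prime q ∈ {2, 5}.
22^50 ≡ 1 (mod 101)  [q = 2: ≡ 1 ✗]
22^20 ≡ 84 (mod 101)  [q = 5: ≢ 1 ✓]
The check at q = 2 fails, so 22 generates a proper subgroup.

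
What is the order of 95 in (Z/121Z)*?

Since 95 ∈ (Z/121Z)^×, its order divides φ(121) = φ(11^2) = 11·(11−1) = 110 = 2 · 5 · 11.
Divisors of 110: 1, 2, 5, 10, 11, 22, 55, 110.
Test each divisor d:
95^1 ≡ 95 (mod 121)
95^2 ≡ 71 (mod 121)
95^5 ≡ 98 (mod 121)
95^10 ≡ 45 (mod 121)
95^11 ≡ 40 (mod 121)
95^22 ≡ 27 (mod 121)
95^55 ≡ 120 (mod 121)
95^110 ≡ 1 (mod 121) ✓
Hence ord(95) = 110.

110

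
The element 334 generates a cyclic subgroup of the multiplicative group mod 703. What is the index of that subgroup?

216

By Lagrange's theorem, ord_703(334) divides φ(703) = φ(19·37) = (19−1)·(37−1) = 18·36 = 648 = 2^3 · 3^4.
Divisors of 648: 1, 2, 3, 4, 6, 8, 9, 12, 18, 24, 27, 36, 54, 72, 81, 108, 162, 216, 324, 648.
Test each divisor d:
334^1 ≡ 334
334^2 ≡ 482
334^3 ≡ 1
The order of 334 is 3, so the subgroup it generates has 3 elements.
Index = |(Z/703Z)^×| / |⟨334⟩| = 648 / 3 = 216.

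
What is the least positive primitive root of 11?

φ(11) = 11 − 1 = 10 = 2 · 5.
Test candidates g = 2, 3, … against the prime factors q ∈ {2, 5} of φ(11): g is a generator iff g^(10/q) ≢ 1 for every such q.
g = 2: 2^5 ≡ 10; 2^2 ≡ 4 — none is 1, so 2 is a primitive root.
So 2 is the smallest generator of (Z/11Z)^×.

2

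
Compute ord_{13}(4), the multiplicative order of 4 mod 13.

ord(4) | φ(13) = 13 − 1 = 12 = 2^2 · 3.
Divisors of 12: 1, 2, 3, 4, 6, 12.
Check 4^d mod 13 for each divisor in increasing order:
4^1 ≡ 4 (mod 13)
4^2 ≡ 3 (mod 13)
4^3 ≡ 12 (mod 13)
4^4 ≡ 9 (mod 13)
4^6 ≡ 1 (mod 13) ✓
The smallest such exponent is 6, so the order of 4 is 6.

6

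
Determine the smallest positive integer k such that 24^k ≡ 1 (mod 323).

The order of 24 must divide φ(323) = φ(17·19) = (17−1)·(19−1) = 16·18 = 288 = 2^5 · 3^2.
Divisors of 288: 1, 2, 3, 4, 6, 8, 9, 12, 16, 18, 24, 32, 36, 48, 72, 96, 144, 288.
Compute 24^d (mod 323) for the divisors d until we hit 1:
24^1 ≡ 24
24^2 ≡ 253
24^3 ≡ 258
24^4 ≡ 55
24^6 ≡ 26
24^8 ≡ 118
24^9 ≡ 248
24^12 ≡ 30
24^16 ≡ 35
24^18 ≡ 134
24^24 ≡ 254
24^32 ≡ 256
24^36 ≡ 191
24^48 ≡ 239
24^72 ≡ 305
24^96 ≡ 273
24^144 ≡ 1
The smallest such exponent is 144, so the order of 24 is 144.

144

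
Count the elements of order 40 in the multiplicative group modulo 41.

16

φ(41) = 41 − 1 = 40 = 2^3 · 5.
In a cyclic group of order 40, there are φ(d) elements of order d for each divisor d of 40, and zero for non-divisors.
40 = 2^3 · 5 divides 40, and φ(40) = 16.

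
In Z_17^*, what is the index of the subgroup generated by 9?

2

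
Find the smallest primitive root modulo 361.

2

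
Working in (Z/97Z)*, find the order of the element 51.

32

Since 51 ∈ (Z/97Z)^×, its order divides φ(97) = 97 − 1 = 96 = 2^5 · 3.
Divisors of 96: 1, 2, 3, 4, 6, 8, 12, 16, 24, 32, 48, 96.
Evaluate successive powers at the divisors of 96:
51^1 ≡ 51
51^2 ≡ 79
51^3 ≡ 52
51^4 ≡ 33
51^6 ≡ 85
51^8 ≡ 22
51^12 ≡ 47
51^16 ≡ 96
51^24 ≡ 75
51^32 ≡ 1
Hence ord(51) = 32.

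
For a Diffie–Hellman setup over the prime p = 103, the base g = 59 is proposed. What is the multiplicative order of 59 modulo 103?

Since 59 ∈ (Z/103Z)^×, its order divides φ(103) = 103 − 1 = 102 = 2 · 3 · 17.
Divisors of 102: 1, 2, 3, 6, 17, 34, 51, 102.
Evaluate successive powers at the divisors of 102:
59^1 ≡ 59 (mod 103)
59^2 ≡ 82 (mod 103)
59^3 ≡ 100 (mod 103)
59^6 ≡ 9 (mod 103)
59^17 ≡ 56 (mod 103)
59^34 ≡ 46 (mod 103)
59^51 ≡ 1 (mod 103) ✓
Hence ord(59) = 51.

51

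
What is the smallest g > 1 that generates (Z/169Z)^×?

φ(169) = φ(13^2) = 13·(13−1) = 156 = 2^2 · 3 · 13.
Test candidates g = 2, 3, … against the prime factors q ∈ {2, 3, 13} of φ(169): g is a generator iff g^(156/q) ≢ 1 for every such q.
g = 2: 2^78 ≡ 168; 2^52 ≡ 146; 2^12 ≡ 40 — none is 1, so 2 is a primitive root.
Hence the least primitive root of 169 is 2.

2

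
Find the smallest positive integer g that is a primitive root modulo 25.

2

φ(25) = φ(5^2) = 5·(5−1) = 20 = 2^2 · 5.
Test candidates g = 2, 3, … against the prime factors q ∈ {2, 5} of φ(25): g is a generator iff g^(20/q) ≢ 1 for every such q.
g = 2: 2^10 ≡ 24; 2^4 ≡ 16 — none is 1, so 2 is a primitive root.
The smallest primitive root modulo 25 is 2.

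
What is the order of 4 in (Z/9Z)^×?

3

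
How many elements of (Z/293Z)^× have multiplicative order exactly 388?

0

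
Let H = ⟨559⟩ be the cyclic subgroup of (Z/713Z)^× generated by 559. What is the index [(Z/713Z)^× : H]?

By Lagrange's theorem, ord_713(559) divides φ(713) = φ(23·31) = (23−1)·(31−1) = 22·30 = 660 = 2^2 · 3 · 5 · 11.
Divisors of 660: 1, 2, 3, 4, 5, 6, 10, 11, 12, 15, 20, 22, 30, 33, 44, 55, 60, 66, 110, 132, 165, 220, 330, 660.
Compute 559^d (mod 713) for the divisors d until we hit 1:
559^1 ≡ 559 (mod 713)
559^2 ≡ 187 (mod 713)
559^3 ≡ 435 (mod 713)
559^4 ≡ 32 (mod 713)
559^5 ≡ 63 (mod 713)
559^6 ≡ 280 (mod 713)
559^10 ≡ 404 (mod 713)
559^11 ≡ 528 (mod 713)
559^12 ≡ 683 (mod 713)
559^15 ≡ 497 (mod 713)
559^20 ≡ 652 (mod 713)
559^22 ≡ 1 (mod 713) ✓
The order of 559 is 22, so the subgroup it generates has 22 elements.
Index = |(Z/713Z)^×| / |⟨559⟩| = 660 / 22 = 30.

30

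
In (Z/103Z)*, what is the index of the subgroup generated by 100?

6

ord(100) | φ(103) = 103 − 1 = 102 = 2 · 3 · 17.
Divisors of 102: 1, 2, 3, 6, 17, 34, 51, 102.
Check 100^d mod 103 for each divisor in increasing order:
100^1 ≡ 100 (mod 103)
100^2 ≡ 9 (mod 103)
100^3 ≡ 76 (mod 103)
100^6 ≡ 8 (mod 103)
100^17 ≡ 1 (mod 103) ✓
Thus |⟨100⟩| = ord(100) = 17.
Index = |(Z/103Z)^×| / |⟨100⟩| = 102 / 17 = 6.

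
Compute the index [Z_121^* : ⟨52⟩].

1

ord(52) | φ(121) = φ(11^2) = 11·(11−1) = 110 = 2 · 5 · 11.
Divisors of 110: 1, 2, 5, 10, 11, 22, 55, 110.
Check 52^d mod 121 for each divisor in increasing order:
52^1 ≡ 52 (mod 121)
52^2 ≡ 42 (mod 121)
52^5 ≡ 10 (mod 121)
52^10 ≡ 100 (mod 121)
52^11 ≡ 118 (mod 121)
52^22 ≡ 9 (mod 121)
52^55 ≡ 120 (mod 121)
52^110 ≡ 1 (mod 121) ✓
The order of 52 is 110, so the subgroup it generates has 110 elements.
[(Z/121Z)^× : ⟨52⟩] = 110/110 = 1.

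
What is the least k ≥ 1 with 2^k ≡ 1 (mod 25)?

20

By Lagrange's theorem, ord_25(2) divides φ(25) = φ(5^2) = 5·(5−1) = 20 = 2^2 · 5.
Divisors of 20: 1, 2, 4, 5, 10, 20.
Evaluate successive powers at the divisors of 20:
2^1 ≡ 2 (mod 25)
2^2 ≡ 4 (mod 25)
2^4 ≡ 16 (mod 25)
2^5 ≡ 7 (mod 25)
2^10 ≡ 24 (mod 25)
2^20 ≡ 1 (mod 25) ✓
The smallest such exponent is 20, so the order of 2 is 20.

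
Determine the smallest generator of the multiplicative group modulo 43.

φ(43) = 43 − 1 = 42 = 2 · 3 · 7.
Test candidates g = 2, 3, … against the prime factors q ∈ {2, 3, 7} of φ(43): g is a generator iff g^(42/q) ≢ 1 for every such q.
g = 2: 2^21 ≡ 42; 2^14 ≡ 1 — hits 1, so not a primitive root.
g = 3: 3^21 ≡ 42; 3^14 ≡ 36; 3^6 ≡ 41 — none is 1, so 3 is a primitive root.
Hence the least primitive root of 43 is 3.

3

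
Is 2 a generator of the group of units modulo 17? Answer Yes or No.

φ(17) = 17 − 1 = 16 = 2^4.
Test 2^(16/q) mod 17 for each prime factor q of 16:
2^8 ≡ 1 (mod 17)  [q = 2: ≡ 1 ✗]
Since 2^8 ≡ 1, the order of 2 divides 8 < 16, so 2 is not a primitive root.

No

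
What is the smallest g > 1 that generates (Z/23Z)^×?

φ(23) = 23 − 1 = 22 = 2 · 11.
g is a primitive root iff g^(22/q) ≢ 1 (mod 23) for each prime q ∈ {2, 11}.
g = 2: 2^11 ≡ 1 — hits 1, so not a primitive root.
g = 3: 3^11 ≡ 1 — hits 1, so not a primitive root.
g = 4: 4^11 ≡ 1 — hits 1, so not a primitive root.
g = 5: 5^11 ≡ 22; 5^2 ≡ 2 — none is 1, so 5 is a primitive root.
Hence the least primitive root of 23 is 5.

5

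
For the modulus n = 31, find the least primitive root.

φ(31) = 31 − 1 = 30 = 2 · 3 · 5.
Test candidates g = 2, 3, … against the prime factors q ∈ {2, 3, 5} of φ(31): g is a generator iff g^(30/q) ≢ 1 for every such q.
g = 2: 2^15 ≡ 1 — hits 1, so not a primitive root.
g = 3: 3^15 ≡ 30; 3^10 ≡ 25; 3^6 ≡ 16 — none is 1, so 3 is a primitive root.
Hence the least primitive root of 31 is 3.

3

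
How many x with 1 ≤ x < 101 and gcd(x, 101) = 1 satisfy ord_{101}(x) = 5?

4

φ(101) = 101 − 1 = 100 = 2^2 · 5^2.
In a cyclic group of order 100, there are φ(d) elements of order d for each divisor d of 100, and zero for non-divisors.
5 | 100, and φ(5) = 5 − 1 = 4.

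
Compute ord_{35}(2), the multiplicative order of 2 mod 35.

12

The order of 2 must divide φ(35) = φ(5·7) = (5−1)·(7−1) = 4·6 = 24 = 2^3 · 3.
Divisors of 24: 1, 2, 3, 4, 6, 8, 12, 24.
Check 2^d mod 35 for each divisor in increasing order:
2^1 ≡ 2 (mod 35)
2^2 ≡ 4 (mod 35)
2^3 ≡ 8 (mod 35)
2^4 ≡ 16 (mod 35)
2^6 ≡ 29 (mod 35)
2^8 ≡ 11 (mod 35)
2^12 ≡ 1 (mod 35) ✓
So ord_35(2) = 12.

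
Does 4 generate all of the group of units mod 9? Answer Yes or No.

No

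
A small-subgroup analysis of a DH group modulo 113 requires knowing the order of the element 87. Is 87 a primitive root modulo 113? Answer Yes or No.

No

φ(113) = 113 − 1 = 112 = 2^4 · 7.
It suffices to check that the order of 87 is not a proper divisor of 112: compute 87^(112/q) for q ∈ {2, 7}.
87^56 ≡ 1 (mod 113)  [q = 2: ≡ 1 ✗]
87^16 ≡ 30 (mod 113)  [q = 7: ≢ 1 ✓]
The check at q = 2 fails, so 87 generates a proper subgroup.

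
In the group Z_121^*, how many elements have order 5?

4

φ(121) = φ(11^2) = 11·(11−1) = 110 = 2 · 5 · 11.
In a cyclic group of order 110, there are φ(d) elements of order d for each divisor d of 110, and zero for non-divisors.
5 | 110, and φ(5) = 5 − 1 = 4.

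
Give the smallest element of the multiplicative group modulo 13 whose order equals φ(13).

φ(13) = 13 − 1 = 12 = 2^2 · 3.
Test candidates g = 2, 3, … against the prime factors q ∈ {2, 3} of φ(13): g is a generator iff g^(12/q) ≢ 1 for every such q.
g = 2: 2^6 ≡ 12; 2^4 ≡ 3 — none is 1, so 2 is a primitive root.
So 2 is the smallest generator of (Z/13Z)^×.

2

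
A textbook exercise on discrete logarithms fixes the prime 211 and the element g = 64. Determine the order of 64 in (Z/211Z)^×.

By Lagrange's theorem, ord_211(64) divides φ(211) = 211 − 1 = 210 = 2 · 3 · 5 · 7.
Divisors of 210: 1, 2, 3, 5, 6, 7, 10, 14, 15, 21, 30, 35, 42, 70, 105, 210.
Compute 64^d (mod 211) for the divisors d until we hit 1:
64^1 ≡ 64 (mod 211)
64^2 ≡ 87 (mod 211)
64^3 ≡ 82 (mod 211)
64^5 ≡ 171 (mod 211)
64^6 ≡ 183 (mod 211)
64^7 ≡ 107 (mod 211)
64^10 ≡ 123 (mod 211)
64^14 ≡ 55 (mod 211)
64^15 ≡ 144 (mod 211)
64^21 ≡ 188 (mod 211)
64^30 ≡ 58 (mod 211)
64^35 ≡ 1 (mod 211) ✓
Hence ord(64) = 35.

35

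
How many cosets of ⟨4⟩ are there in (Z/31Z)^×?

6

ord(4) | φ(31) = 31 − 1 = 30 = 2 · 3 · 5.
Divisors of 30: 1, 2, 3, 5, 6, 10, 15, 30.
Evaluate successive powers at the divisors of 30:
4^1 ≡ 4
4^2 ≡ 16
4^3 ≡ 2
4^5 ≡ 1
Thus |⟨4⟩| = ord(4) = 5.
The index is φ(31) / ord(4) = 30 / 5 = 6.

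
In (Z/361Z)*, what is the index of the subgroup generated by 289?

2

Since 289 ∈ (Z/361Z)^×, its order divides φ(361) = φ(19^2) = 19·(19−1) = 342 = 2 · 3^2 · 19.
Divisors of 342: 1, 2, 3, 6, 9, 18, 19, 38, 57, 114, 171, 342.
Check 289^d mod 361 for each divisor in increasing order:
289^1 ≡ 289 (mod 361)
289^2 ≡ 130 (mod 361)
289^3 ≡ 26 (mod 361)
289^6 ≡ 315 (mod 361)
289^9 ≡ 248 (mod 361)
289^18 ≡ 134 (mod 361)
289^19 ≡ 99 (mod 361)
289^38 ≡ 54 (mod 361)
289^57 ≡ 292 (mod 361)
289^114 ≡ 68 (mod 361)
289^171 ≡ 1 (mod 361) ✓
The order of 289 is 171, so the subgroup it generates has 171 elements.
The index is φ(361) / ord(289) = 342 / 171 = 2.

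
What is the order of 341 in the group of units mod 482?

15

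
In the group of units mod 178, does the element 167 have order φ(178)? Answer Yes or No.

No

φ(178) = φ(2)·φ(89) = 1·88 = 88 = 2^3 · 11.
167 is a primitive root mod 178 iff 167^(φ(178)/q) ≢ 1 for every prime q | φ(178), i.e. q ∈ {2, 11}.
167^44 ≡ 1 (mod 178)  [q = 2: ≡ 1 ✗]
167^8 ≡ 67 (mod 178)  [q = 11: ≢ 1 ✓]
167^44 ≡ 1 shows ord(167) | 44, strictly less than φ(178); not a primitive root.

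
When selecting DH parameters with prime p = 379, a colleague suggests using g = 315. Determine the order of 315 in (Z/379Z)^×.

126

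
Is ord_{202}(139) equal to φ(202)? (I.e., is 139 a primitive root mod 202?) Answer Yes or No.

Yes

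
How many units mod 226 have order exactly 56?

24

φ(226) = φ(2)·φ(113) = 1·112 = 112 = 2^4 · 7.
(Z/226Z)^× is cyclic (|G| = 112); a cyclic group of order m has exactly φ(d) elements of each order d | m, and none otherwise.
56 = 2^3 · 7 divides 112, and φ(56) = 24.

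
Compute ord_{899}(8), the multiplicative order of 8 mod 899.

140

The order of 8 must divide φ(899) = φ(29·31) = (29−1)·(31−1) = 28·30 = 840 = 2^3 · 3 · 5 · 7.
Divisors of 840: 1, 2, 3, 4, 5, 6, 7, 8, 10, 12, 14, 15, 20, 21, 24, 28, 30, 35, 40, 42, 56, 60, 70, 84, 105, 120, 140, 168, 210, 280, 420, 840.
Evaluate successive powers at the divisors of 840:
8^1 ≡ 8
8^2 ≡ 64
8^3 ≡ 512
8^4 ≡ 500
8^5 ≡ 404
8^6 ≡ 535
8^7 ≡ 684
8^8 ≡ 78
8^10 ≡ 497
8^12 ≡ 343
8^14 ≡ 376
8^15 ≡ 311
8^20 ≡ 683
8^21 ≡ 70
8^24 ≡ 779
8^28 ≡ 233
8^30 ≡ 528
8^35 ≡ 249
8^40 ≡ 807
8^42 ≡ 405
8^56 ≡ 349
8^60 ≡ 94
8^70 ≡ 869
8^84 ≡ 407
8^105 ≡ 621
8^120 ≡ 745
8^140 ≡ 1
Hence ord(8) = 140.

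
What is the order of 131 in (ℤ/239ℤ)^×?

238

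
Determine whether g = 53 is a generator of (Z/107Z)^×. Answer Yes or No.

No

φ(107) = 107 − 1 = 106 = 2 · 53.
An element g generates (Z/107Z)^× iff g^(106/q) ≢ 1 (mod 107) for each prime q ∈ {2, 53}.
53^53 ≡ 1 (mod 107)  [q = 2: ≡ 1 ✗]
53^2 ≡ 27 (mod 107)  [q = 53: ≢ 1 ✓]
53^53 ≡ 1 shows ord(53) | 53, strictly less than φ(107); not a primitive root.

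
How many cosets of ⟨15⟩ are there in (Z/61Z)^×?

4

Since 15 ∈ (Z/61Z)^×, its order divides φ(61) = 61 − 1 = 60 = 2^2 · 3 · 5.
Divisors of 60: 1, 2, 3, 4, 5, 6, 10, 12, 15, 20, 30, 60.
Evaluate successive powers at the divisors of 60:
15^1 ≡ 15 (mod 61)
15^2 ≡ 42 (mod 61)
15^3 ≡ 20 (mod 61)
15^4 ≡ 56 (mod 61)
15^5 ≡ 47 (mod 61)
15^6 ≡ 34 (mod 61)
15^10 ≡ 13 (mod 61)
15^12 ≡ 58 (mod 61)
15^15 ≡ 1 (mod 61) ✓
So ord_61(15) = 15, hence |⟨15⟩| = 15.
[(Z/61Z)^× : ⟨15⟩] = 60/15 = 4.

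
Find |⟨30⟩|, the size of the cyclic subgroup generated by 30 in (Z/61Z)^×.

By Lagrange's theorem, ord_61(30) divides φ(61) = 61 − 1 = 60 = 2^2 · 3 · 5.
Divisors of 60: 1, 2, 3, 4, 5, 6, 10, 12, 15, 20, 30, 60.
Test each divisor d:
30^1 ≡ 30 (mod 61)
30^2 ≡ 46 (mod 61)
30^3 ≡ 38 (mod 61)
30^4 ≡ 42 (mod 61)
30^5 ≡ 40 (mod 61)
30^6 ≡ 41 (mod 61)
30^10 ≡ 14 (mod 61)
30^12 ≡ 34 (mod 61)
30^15 ≡ 11 (mod 61)
30^20 ≡ 13 (mod 61)
30^30 ≡ 60 (mod 61)
30^60 ≡ 1 (mod 61) ✓
Hence ord(30) = 60.

60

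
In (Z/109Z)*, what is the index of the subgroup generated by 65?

Since 65 ∈ (Z/109Z)^×, its order divides φ(109) = 109 − 1 = 108 = 2^2 · 3^3.
Divisors of 108: 1, 2, 3, 4, 6, 9, 12, 18, 27, 36, 54, 108.
Test each divisor d:
65^1 ≡ 65 (mod 109)
65^2 ≡ 83 (mod 109)
65^3 ≡ 54 (mod 109)
65^4 ≡ 22 (mod 109)
65^6 ≡ 82 (mod 109)
65^9 ≡ 68 (mod 109)
65^12 ≡ 75 (mod 109)
65^18 ≡ 46 (mod 109)
65^27 ≡ 76 (mod 109)
65^36 ≡ 45 (mod 109)
65^54 ≡ 108 (mod 109)
65^108 ≡ 1 (mod 109) ✓
So ord_109(65) = 108, hence |⟨65⟩| = 108.
[(Z/109Z)^× : ⟨65⟩] = 108/108 = 1.

1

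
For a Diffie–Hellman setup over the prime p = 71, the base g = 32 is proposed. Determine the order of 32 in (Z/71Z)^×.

Since 32 ∈ (Z/71Z)^×, its order divides φ(71) = 71 − 1 = 70 = 2 · 5 · 7.
Divisors of 70: 1, 2, 5, 7, 10, 14, 35, 70.
Test each divisor d:
32^1 ≡ 32 (mod 71)
32^2 ≡ 30 (mod 71)
32^5 ≡ 45 (mod 71)
32^7 ≡ 1 (mod 71) ✓
Hence ord(32) = 7.

7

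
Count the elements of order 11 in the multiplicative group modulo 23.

10

φ(23) = 23 − 1 = 22 = 2 · 11.
In a cyclic group of order 22, there are φ(d) elements of order d for each divisor d of 22, and zero for non-divisors.
11 | 22, and φ(11) = 11 − 1 = 10.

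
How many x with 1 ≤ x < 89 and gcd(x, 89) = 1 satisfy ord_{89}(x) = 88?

40

φ(89) = 89 − 1 = 88 = 2^3 · 11.
Since (Z/89Z)^× is cyclic of order 88, the number of elements of order d is φ(d) when d | 88 and 0 otherwise.
88 = 2^3 · 11 divides 88, and φ(88) = 40.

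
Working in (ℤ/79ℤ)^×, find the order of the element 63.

78

By Lagrange's theorem, ord_79(63) divides φ(79) = 79 − 1 = 78 = 2 · 3 · 13.
Divisors of 78: 1, 2, 3, 6, 13, 26, 39, 78.
Evaluate successive powers at the divisors of 78:
63^1 ≡ 63
63^2 ≡ 19
63^3 ≡ 12
63^6 ≡ 65
63^13 ≡ 24
63^26 ≡ 23
63^39 ≡ 78
63^78 ≡ 1
Therefore the multiplicative order of 63 modulo 79 is 78.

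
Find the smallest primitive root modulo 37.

2

φ(37) = 37 − 1 = 36 = 2^2 · 3^2.
g is a primitive root iff g^(36/q) ≢ 1 (mod 37) for each prime q ∈ {2, 3}.
g = 2: 2^18 ≡ 36; 2^12 ≡ 26 — none is 1, so 2 is a primitive root.
So 2 is the smallest generator of (Z/37Z)^×.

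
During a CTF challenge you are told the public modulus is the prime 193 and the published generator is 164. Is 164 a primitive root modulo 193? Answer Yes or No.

No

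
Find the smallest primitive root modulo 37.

2

φ(37) = 37 − 1 = 36 = 2^2 · 3^2.
g is a primitive root iff g^(36/q) ≢ 1 (mod 37) for each prime q ∈ {2, 3}.
g = 2: 2^18 ≡ 36; 2^12 ≡ 26 — none is 1, so 2 is a primitive root.
So 2 is the smallest generator of (Z/37Z)^×.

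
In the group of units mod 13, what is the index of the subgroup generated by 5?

The order of 5 must divide φ(13) = 13 − 1 = 12 = 2^2 · 3.
Divisors of 12: 1, 2, 3, 4, 6, 12.
Test each divisor d:
5^1 ≡ 5 (mod 13)
5^2 ≡ 12 (mod 13)
5^3 ≡ 8 (mod 13)
5^4 ≡ 1 (mod 13) ✓
Thus |⟨5⟩| = ord(5) = 4.
The index is φ(13) / ord(5) = 12 / 4 = 3.

3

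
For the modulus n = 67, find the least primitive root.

φ(67) = 67 − 1 = 66 = 2 · 3 · 11.
g is a primitive root iff g^(66/q) ≢ 1 (mod 67) for each prime q ∈ {2, 3, 11}.
g = 2: 2^33 ≡ 66; 2^22 ≡ 37; 2^6 ≡ 64 — none is 1, so 2 is a primitive root.
So 2 is the smallest generator of (Z/67Z)^×.

2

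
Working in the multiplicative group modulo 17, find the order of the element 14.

16

ord(14) | φ(17) = 17 − 1 = 16 = 2^4.
Divisors of 16: 1, 2, 4, 8, 16.
Evaluate successive powers at the divisors of 16:
14^1 ≡ 14 (mod 17)
14^2 ≡ 9 (mod 17)
14^4 ≡ 13 (mod 17)
14^8 ≡ 16 (mod 17)
14^16 ≡ 1 (mod 17) ✓
Hence ord(14) = 16.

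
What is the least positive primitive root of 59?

2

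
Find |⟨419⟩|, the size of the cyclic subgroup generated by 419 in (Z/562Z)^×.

Since 419 ∈ (Z/562Z)^×, its order divides φ(562) = φ(2)·φ(281) = 1·280 = 280 = 2^3 · 5 · 7.
Divisors of 280: 1, 2, 4, 5, 7, 8, 10, 14, 20, 28, 35, 40, 56, 70, 140, 280.
Evaluate successive powers at the divisors of 280:
419^1 ≡ 419 (mod 562)
419^2 ≡ 217 (mod 562)
419^4 ≡ 443 (mod 562)
419^5 ≡ 157 (mod 562)
419^7 ≡ 349 (mod 562)
419^8 ≡ 111 (mod 562)
419^10 ≡ 483 (mod 562)
419^14 ≡ 409 (mod 562)
419^20 ≡ 59 (mod 562)
419^28 ≡ 367 (mod 562)
419^35 ≡ 509 (mod 562)
419^40 ≡ 109 (mod 562)
419^56 ≡ 371 (mod 562)
419^70 ≡ 561 (mod 562)
419^140 ≡ 1 (mod 562) ✓
Hence ord(419) = 140.

140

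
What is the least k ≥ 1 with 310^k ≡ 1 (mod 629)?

12

By Lagrange's theorem, ord_629(310) divides φ(629) = φ(17·37) = (17−1)·(37−1) = 16·36 = 576 = 2^6 · 3^2.
Divisors of 576: 1, 2, 3, 4, 6, 8, 9, 12, 16, 18, 24, 32, 36, 48, 64, 72, 96, 144, 192, 288, 576.
Evaluate successive powers at the divisors of 576:
310^1 ≡ 310
310^2 ≡ 492
310^3 ≡ 302
310^4 ≡ 528
310^6 ≡ 628
310^8 ≡ 137
310^9 ≡ 327
310^12 ≡ 1
The smallest such exponent is 12, so the order of 310 is 12.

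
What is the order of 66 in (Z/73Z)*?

24

Since 66 ∈ (Z/73Z)^×, its order divides φ(73) = 73 − 1 = 72 = 2^3 · 3^2.
Divisors of 72: 1, 2, 3, 4, 6, 8, 9, 12, 18, 24, 36, 72.
Compute 66^d (mod 73) for the divisors d until we hit 1:
66^1 ≡ 66
66^2 ≡ 49
66^3 ≡ 22
66^4 ≡ 65
66^6 ≡ 46
66^8 ≡ 64
66^9 ≡ 63
66^12 ≡ 72
66^18 ≡ 27
66^24 ≡ 1
Hence ord(66) = 24.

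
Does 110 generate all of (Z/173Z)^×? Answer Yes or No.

φ(173) = 173 − 1 = 172 = 2^2 · 43.
An element g generates (Z/173Z)^× iff g^(172/q) ≢ 1 (mod 173) for each prime q ∈ {2, 43}.
110^86 ≡ 172 (mod 173)  [q = 2: ≢ 1 ✓]
110^4 ≡ 100 (mod 173)  [q = 43: ≢ 1 ✓]
None equal 1, so ord_173(110) = 172: 110 is a primitive root.

Yes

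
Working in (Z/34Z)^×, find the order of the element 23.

16

The order of 23 must divide φ(34) = φ(2)·φ(17) = 1·16 = 16 = 2^4.
Divisors of 16: 1, 2, 4, 8, 16.
Check 23^d mod 34 for each divisor in increasing order:
23^1 ≡ 23 (mod 34)
23^2 ≡ 19 (mod 34)
23^4 ≡ 21 (mod 34)
23^8 ≡ 33 (mod 34)
23^16 ≡ 1 (mod 34) ✓
Therefore the multiplicative order of 23 modulo 34 is 16.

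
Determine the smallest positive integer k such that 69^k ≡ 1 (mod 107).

53

ord(69) | φ(107) = 107 − 1 = 106 = 2 · 53.
Divisors of 106: 1, 2, 53, 106.
Test each divisor d:
69^1 ≡ 69 (mod 107)
69^2 ≡ 53 (mod 107)
69^53 ≡ 1 (mod 107) ✓
Hence ord(69) = 53.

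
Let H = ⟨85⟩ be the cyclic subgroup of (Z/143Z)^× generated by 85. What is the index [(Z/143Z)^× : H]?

The order of 85 must divide φ(143) = φ(11·13) = (11−1)·(13−1) = 10·12 = 120 = 2^3 · 3 · 5.
Divisors of 120: 1, 2, 3, 4, 5, 6, 8, 10, 12, 15, 20, 24, 30, 40, 60, 120.
Test each divisor d:
85^1 ≡ 85
85^2 ≡ 75
85^3 ≡ 83
85^4 ≡ 48
85^5 ≡ 76
85^6 ≡ 25
85^8 ≡ 16
85^10 ≡ 56
85^12 ≡ 53
85^15 ≡ 109
85^20 ≡ 133
85^24 ≡ 92
85^30 ≡ 12
85^40 ≡ 100
85^60 ≡ 1
So ord_143(85) = 60, hence |⟨85⟩| = 60.
Index = |(Z/143Z)^×| / |⟨85⟩| = 120 / 60 = 2.

2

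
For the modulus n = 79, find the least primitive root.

3

φ(79) = 79 − 1 = 78 = 2 · 3 · 13.
Test candidates g = 2, 3, … against the prime factors q ∈ {2, 3, 13} of φ(79): g is a generator iff g^(78/q) ≢ 1 for every such q.
g = 2: 2^39 ≡ 1 — hits 1, so not a primitive root.
g = 3: 3^39 ≡ 78; 3^26 ≡ 23; 3^6 ≡ 18 — none is 1, so 3 is a primitive root.
The smallest primitive root modulo 79 is 3.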